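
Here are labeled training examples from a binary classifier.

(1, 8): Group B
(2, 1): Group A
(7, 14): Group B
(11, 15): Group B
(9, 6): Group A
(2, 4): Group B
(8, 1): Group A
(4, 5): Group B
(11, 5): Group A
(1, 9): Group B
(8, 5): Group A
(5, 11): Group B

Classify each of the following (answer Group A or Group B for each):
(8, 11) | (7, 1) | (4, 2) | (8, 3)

Rule: first > second. This holds for each 'Group A' example and fails for each 'Group B' one.
(8, 11): 8 < 11 — does not satisfy this, so Group B.
(7, 1): 7 > 1 — passes, so Group A.
(4, 2): 4 > 2 — passes, so Group A.
(8, 3): 8 > 3 — passes, so Group A.

Group B, Group A, Group A, Group A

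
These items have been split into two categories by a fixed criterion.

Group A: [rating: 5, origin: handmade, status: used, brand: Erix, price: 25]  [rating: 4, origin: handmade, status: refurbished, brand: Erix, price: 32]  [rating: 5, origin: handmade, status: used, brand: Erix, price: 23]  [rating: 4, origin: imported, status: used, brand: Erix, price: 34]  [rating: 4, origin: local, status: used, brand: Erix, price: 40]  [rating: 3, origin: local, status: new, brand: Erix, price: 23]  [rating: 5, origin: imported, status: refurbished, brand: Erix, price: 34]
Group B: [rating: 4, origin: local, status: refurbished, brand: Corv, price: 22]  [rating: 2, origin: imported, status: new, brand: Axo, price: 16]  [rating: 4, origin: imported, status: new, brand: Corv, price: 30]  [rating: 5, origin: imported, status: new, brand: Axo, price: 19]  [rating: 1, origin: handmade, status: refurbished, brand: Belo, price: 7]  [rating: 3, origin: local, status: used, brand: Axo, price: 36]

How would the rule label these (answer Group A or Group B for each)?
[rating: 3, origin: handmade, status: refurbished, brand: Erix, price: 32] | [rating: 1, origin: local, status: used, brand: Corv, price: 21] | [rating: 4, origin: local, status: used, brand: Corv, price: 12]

The pattern is that an item is 'Group A' exactly when: brand is Erix.
[rating: 3, origin: handmade, status: refurbished, brand: Erix, price: 32]: brand is Erix — checks out, so Group A.
[rating: 1, origin: local, status: used, brand: Corv, price: 21]: brand is Corv — lacks this property, so Group B.
[rating: 4, origin: local, status: used, brand: Corv, price: 12]: brand is Corv — lacks this property, so Group B.

Group A, Group B, Group B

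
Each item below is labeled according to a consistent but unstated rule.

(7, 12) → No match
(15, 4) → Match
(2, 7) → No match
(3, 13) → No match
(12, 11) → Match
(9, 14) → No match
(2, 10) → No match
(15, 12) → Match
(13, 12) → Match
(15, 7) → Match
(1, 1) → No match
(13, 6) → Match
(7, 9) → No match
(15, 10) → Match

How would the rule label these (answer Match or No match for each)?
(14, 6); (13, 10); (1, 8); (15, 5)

Match, Match, No match, Match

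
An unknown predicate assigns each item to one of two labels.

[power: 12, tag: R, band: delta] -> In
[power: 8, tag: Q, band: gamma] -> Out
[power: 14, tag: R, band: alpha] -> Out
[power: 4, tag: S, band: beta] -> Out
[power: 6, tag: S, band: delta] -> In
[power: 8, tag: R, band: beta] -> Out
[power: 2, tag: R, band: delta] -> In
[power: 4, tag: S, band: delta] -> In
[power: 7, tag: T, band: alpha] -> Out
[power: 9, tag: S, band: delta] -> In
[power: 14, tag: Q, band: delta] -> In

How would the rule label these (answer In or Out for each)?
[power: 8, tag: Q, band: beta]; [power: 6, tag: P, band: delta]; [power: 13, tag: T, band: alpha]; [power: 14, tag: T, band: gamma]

Looking at the examples, the only property every 'In' case has and every 'Out' case lacks is: band is delta.
[power: 8, tag: Q, band: beta]: band is beta, lacks this property → Out. [power: 6, tag: P, band: delta]: band is delta, matches → In. [power: 13, tag: T, band: alpha]: band is alpha, lacks this property → Out. [power: 14, tag: T, band: gamma]: band is gamma, lacks this property → Out.

Out, In, Out, Out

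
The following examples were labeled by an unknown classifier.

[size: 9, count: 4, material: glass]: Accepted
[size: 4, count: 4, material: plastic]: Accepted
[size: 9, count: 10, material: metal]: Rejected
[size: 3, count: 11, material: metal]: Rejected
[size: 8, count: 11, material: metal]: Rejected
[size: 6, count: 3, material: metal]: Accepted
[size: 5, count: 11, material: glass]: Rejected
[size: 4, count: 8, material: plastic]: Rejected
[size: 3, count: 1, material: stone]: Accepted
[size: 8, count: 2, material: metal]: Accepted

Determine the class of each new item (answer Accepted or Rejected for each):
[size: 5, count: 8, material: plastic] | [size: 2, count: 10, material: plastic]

Rejected, Rejected

Every 'Accepted' example satisfies: count ≤ 4. None of the 'Rejected' examples do.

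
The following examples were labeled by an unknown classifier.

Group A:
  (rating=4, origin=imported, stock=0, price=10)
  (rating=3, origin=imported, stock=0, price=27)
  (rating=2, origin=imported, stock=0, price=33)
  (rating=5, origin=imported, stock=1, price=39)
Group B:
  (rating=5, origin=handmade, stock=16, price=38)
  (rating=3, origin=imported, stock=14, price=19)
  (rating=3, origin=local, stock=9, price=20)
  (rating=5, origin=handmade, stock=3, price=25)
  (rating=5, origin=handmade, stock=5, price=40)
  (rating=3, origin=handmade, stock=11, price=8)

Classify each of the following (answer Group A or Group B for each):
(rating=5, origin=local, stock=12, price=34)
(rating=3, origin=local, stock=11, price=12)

A rule that fits every label: stock ≤ 1 — true of each 'Group A' example, false of each 'Group B' one.
(rating=5, origin=local, stock=12, price=34): Group B (stock = 12).
(rating=3, origin=local, stock=11, price=12): Group B (stock = 11).

Group B, Group B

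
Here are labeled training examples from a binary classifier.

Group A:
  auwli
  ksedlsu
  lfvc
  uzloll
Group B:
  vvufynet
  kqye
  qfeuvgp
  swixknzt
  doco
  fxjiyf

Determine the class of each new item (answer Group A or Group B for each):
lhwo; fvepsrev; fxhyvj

Looking at the examples, the only property every 'Group A' case has and every 'Group B' case lacks is: contains 'l'.
lhwo: Group A (has 'l').
fvepsrev: Group B (no 'l').
fxhyvj: Group B (no 'l').

Group A, Group B, Group B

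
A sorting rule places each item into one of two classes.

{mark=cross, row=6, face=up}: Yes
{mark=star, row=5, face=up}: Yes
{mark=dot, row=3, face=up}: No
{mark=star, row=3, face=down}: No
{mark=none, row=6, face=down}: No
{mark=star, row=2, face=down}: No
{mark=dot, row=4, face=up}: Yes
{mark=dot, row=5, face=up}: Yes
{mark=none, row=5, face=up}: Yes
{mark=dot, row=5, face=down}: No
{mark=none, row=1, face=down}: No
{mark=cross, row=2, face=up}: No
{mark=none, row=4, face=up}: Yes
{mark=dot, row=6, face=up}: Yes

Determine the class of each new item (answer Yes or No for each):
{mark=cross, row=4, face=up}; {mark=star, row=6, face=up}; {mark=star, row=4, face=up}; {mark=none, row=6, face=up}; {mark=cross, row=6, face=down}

Yes, Yes, Yes, Yes, No

One predicate separates the groups cleanly: face is up AND row ≥ 4.
Yes: {mark=cross, row=4, face=up}, since face is up, row = 4. Yes: {mark=star, row=6, face=up}, since face is up, row = 6. Yes: {mark=star, row=4, face=up}, since face is up, row = 4. Yes: {mark=none, row=6, face=up}, since face is up, row = 6. No: {mark=cross, row=6, face=down}, since face is down, row = 6.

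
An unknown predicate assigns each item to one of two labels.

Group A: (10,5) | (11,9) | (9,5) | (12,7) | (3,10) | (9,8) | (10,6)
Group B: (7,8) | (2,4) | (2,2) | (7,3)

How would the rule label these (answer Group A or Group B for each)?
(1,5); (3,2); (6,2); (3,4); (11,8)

One predicate separates the groups cleanly: max ≥ 9.
(1,5): max 5, doesn't qualify → Group B. (3,2): max 3, doesn't qualify → Group B. (6,2): max 6, doesn't qualify → Group B. (3,4): max 4, doesn't qualify → Group B. (11,8): max 11, qualifies → Group A.

Group B, Group B, Group B, Group B, Group A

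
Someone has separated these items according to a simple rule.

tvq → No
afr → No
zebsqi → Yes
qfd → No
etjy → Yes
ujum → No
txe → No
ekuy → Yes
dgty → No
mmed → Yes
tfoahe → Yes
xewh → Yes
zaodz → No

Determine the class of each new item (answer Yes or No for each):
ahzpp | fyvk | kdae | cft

No, No, Yes, No

The classifier is using: even length AND contains 'e'.
ahzpp: length 5, no 'e', doesn't qualify → No.
fyvk: length 4, no 'e', doesn't qualify → No.
kdae: length 4, has 'e', satisfies this → Yes.
cft: length 3, no 'e', doesn't qualify → No.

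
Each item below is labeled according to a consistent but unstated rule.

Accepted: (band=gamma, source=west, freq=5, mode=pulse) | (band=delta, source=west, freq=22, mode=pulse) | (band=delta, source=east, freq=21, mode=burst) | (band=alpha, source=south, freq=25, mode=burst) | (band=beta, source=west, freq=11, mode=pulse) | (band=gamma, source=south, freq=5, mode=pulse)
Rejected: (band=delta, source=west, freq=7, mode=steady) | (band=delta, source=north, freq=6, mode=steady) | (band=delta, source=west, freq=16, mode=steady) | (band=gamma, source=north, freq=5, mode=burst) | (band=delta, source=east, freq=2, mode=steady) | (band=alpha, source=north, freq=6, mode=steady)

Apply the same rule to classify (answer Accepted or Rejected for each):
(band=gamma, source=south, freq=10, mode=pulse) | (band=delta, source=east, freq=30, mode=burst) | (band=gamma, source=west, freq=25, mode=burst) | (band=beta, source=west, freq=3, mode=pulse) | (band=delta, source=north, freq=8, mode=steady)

A rule that fits every label: mode is pulse OR freq ≥ 21 — true of each 'Accepted' example, false of each 'Rejected' one.
Accepted: (band=gamma, source=south, freq=10, mode=pulse), since mode is pulse, freq = 10.
Accepted: (band=delta, source=east, freq=30, mode=burst), since mode is burst, freq = 30.
Accepted: (band=gamma, source=west, freq=25, mode=burst), since mode is burst, freq = 25.
Accepted: (band=beta, source=west, freq=3, mode=pulse), since mode is pulse, freq = 3.
Rejected: (band=delta, source=north, freq=8, mode=steady), since mode is steady, freq = 8.

Accepted, Accepted, Accepted, Accepted, Rejected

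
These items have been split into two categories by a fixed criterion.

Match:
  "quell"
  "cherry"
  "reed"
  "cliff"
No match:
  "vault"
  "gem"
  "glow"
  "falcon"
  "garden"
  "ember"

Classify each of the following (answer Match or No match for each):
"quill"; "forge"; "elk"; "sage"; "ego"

Match, No match, No match, No match, No match

Comparing the two groups points to one rule — has a double letter.
"quill" — 'll' doubled, hence Match.
"forge" — no doubled letter, hence No match.
"elk" — no doubled letter, hence No match.
"sage" — no doubled letter, hence No match.
"ego" — no doubled letter, hence No match.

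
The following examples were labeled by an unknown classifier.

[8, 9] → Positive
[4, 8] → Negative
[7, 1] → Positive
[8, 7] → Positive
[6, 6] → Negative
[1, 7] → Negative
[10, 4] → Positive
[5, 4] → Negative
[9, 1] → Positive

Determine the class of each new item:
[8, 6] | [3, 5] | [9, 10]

The classifier is using: first ≥ 7.

Positive, Negative, Positive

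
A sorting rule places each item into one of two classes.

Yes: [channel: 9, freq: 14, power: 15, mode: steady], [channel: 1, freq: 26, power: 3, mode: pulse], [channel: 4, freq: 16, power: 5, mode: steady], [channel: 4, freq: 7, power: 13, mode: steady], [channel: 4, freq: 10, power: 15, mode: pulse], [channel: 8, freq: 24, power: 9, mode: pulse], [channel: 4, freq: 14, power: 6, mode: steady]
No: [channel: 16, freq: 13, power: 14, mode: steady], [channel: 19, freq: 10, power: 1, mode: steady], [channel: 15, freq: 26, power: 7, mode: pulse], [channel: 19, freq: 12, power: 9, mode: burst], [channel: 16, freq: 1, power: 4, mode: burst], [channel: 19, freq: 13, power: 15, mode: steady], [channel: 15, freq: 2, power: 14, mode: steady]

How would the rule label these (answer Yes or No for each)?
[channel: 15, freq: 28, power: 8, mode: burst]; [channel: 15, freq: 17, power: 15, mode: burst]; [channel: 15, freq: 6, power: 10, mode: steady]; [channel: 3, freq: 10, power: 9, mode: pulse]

No, No, No, Yes

A rule that fits every label: channel ≤ 9 — true of each 'Yes' example, false of each 'No' one.
[channel: 15, freq: 28, power: 8, mode: burst] — channel = 15, hence No. [channel: 15, freq: 17, power: 15, mode: burst] — channel = 15, hence No. [channel: 15, freq: 6, power: 10, mode: steady] — channel = 15, hence No. [channel: 3, freq: 10, power: 9, mode: pulse] — channel = 3, hence Yes.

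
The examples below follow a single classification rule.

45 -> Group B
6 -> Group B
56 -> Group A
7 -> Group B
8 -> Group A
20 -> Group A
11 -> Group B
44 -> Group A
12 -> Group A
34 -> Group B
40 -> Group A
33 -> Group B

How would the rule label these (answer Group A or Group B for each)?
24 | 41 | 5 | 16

The pattern is that an item is 'Group A' exactly when: multiple of 4.
24: 24 = 4·6, has this property → Group A.
41: 41 = 4·10 + 1, fails this test → Group B.
5: 5 = 4·1 + 1, fails this test → Group B.
16: 16 = 4·4, has this property → Group A.

Group A, Group B, Group B, Group A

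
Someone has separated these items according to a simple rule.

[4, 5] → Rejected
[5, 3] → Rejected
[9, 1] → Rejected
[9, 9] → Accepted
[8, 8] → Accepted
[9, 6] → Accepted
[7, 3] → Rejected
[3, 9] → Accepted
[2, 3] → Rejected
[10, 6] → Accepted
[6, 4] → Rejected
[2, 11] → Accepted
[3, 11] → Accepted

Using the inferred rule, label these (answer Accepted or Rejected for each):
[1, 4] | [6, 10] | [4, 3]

Rejected, Accepted, Rejected

Rule: sum ≥ 12. This holds for each 'Accepted' example and fails for each 'Rejected' one.
[1, 4] → 1+4 = 5 → Rejected.
[6, 10] → 6+10 = 16 → Accepted.
[4, 3] → 4+3 = 7 → Rejected.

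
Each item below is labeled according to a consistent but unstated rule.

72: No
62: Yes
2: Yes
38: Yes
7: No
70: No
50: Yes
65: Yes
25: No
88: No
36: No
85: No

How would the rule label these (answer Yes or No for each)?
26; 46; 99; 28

Checking candidate rules against both groups, what survives is: ≡ 2 (mod 3).

Yes, No, No, No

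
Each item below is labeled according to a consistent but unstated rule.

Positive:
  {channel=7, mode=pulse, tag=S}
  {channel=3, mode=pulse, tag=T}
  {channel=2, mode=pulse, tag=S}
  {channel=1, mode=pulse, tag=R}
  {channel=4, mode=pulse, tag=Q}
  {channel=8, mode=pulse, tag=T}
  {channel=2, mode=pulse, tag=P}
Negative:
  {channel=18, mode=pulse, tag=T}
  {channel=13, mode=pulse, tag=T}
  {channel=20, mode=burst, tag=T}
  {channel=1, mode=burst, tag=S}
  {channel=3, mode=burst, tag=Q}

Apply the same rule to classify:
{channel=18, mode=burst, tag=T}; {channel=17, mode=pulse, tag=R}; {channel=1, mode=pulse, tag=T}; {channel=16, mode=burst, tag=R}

The rule appears to be: mode is pulse AND channel ≤ 8.

Negative, Negative, Positive, Negative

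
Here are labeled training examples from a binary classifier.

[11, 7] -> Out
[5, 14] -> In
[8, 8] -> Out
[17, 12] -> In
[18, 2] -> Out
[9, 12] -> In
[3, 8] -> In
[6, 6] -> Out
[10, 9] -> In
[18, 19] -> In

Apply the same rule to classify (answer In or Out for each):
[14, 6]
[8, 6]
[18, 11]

Out, Out, In

The simplest hypothesis consistent with all the labels is: sum is odd.
[14, 6]: 14+6 = 20, fails this test → Out. [8, 6]: 8+6 = 14, fails this test → Out. [18, 11]: 18+11 = 29, fits → In.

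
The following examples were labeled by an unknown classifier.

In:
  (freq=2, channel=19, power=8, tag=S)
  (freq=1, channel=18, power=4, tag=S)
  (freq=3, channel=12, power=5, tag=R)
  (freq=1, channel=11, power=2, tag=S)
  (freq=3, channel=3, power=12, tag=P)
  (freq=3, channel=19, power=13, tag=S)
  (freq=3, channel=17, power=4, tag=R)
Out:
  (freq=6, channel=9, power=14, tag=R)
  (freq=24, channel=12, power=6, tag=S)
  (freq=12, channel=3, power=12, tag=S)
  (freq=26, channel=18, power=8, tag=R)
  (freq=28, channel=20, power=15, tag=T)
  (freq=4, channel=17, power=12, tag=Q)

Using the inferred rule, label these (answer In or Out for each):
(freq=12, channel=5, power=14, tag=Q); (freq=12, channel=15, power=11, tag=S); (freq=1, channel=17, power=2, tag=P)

Out, Out, In

The common property of the 'In' items is: freq ≤ 3. No 'Out' item has it.
(freq=12, channel=5, power=14, tag=Q): Out (freq = 12). (freq=12, channel=15, power=11, tag=S): Out (freq = 12). (freq=1, channel=17, power=2, tag=P): In (freq = 1).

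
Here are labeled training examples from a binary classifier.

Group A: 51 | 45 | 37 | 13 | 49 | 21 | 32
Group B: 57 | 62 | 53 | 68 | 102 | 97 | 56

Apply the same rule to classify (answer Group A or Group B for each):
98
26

Every 'Group A' example satisfies: at most 51. None of the 'Group B' examples do.
98 — 98 > 51, hence Group B. 26 — 26 ≤ 51, hence Group A.

Group B, Group A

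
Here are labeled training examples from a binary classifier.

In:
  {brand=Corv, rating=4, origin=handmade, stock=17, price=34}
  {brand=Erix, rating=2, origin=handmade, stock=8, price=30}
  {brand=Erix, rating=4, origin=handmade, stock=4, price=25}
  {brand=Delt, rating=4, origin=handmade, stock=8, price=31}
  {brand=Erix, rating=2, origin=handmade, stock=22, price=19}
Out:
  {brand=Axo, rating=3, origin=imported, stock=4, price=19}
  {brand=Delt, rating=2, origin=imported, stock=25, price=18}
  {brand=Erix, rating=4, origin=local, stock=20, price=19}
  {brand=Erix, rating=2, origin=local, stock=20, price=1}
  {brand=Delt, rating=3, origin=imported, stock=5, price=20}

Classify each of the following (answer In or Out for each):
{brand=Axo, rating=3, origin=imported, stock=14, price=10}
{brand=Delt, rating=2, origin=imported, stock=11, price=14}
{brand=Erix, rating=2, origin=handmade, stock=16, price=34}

Looking at the examples, the only property every 'In' case has and every 'Out' case lacks is: origin is handmade.

Out, Out, In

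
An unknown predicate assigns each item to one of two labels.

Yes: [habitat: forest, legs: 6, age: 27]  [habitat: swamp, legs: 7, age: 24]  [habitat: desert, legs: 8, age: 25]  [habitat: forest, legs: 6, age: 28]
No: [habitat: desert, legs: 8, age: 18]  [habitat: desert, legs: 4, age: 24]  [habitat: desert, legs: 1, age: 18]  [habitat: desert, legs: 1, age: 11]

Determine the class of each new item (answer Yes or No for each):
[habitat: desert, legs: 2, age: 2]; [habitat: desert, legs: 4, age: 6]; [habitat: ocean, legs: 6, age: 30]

The classifier is using: age ≥ 24 AND legs ≥ 6.
[habitat: desert, legs: 2, age: 2] — age = 2, legs = 2, hence No.
[habitat: desert, legs: 4, age: 6] — age = 6, legs = 4, hence No.
[habitat: ocean, legs: 6, age: 30] — age = 30, legs = 6, hence Yes.

No, No, Yes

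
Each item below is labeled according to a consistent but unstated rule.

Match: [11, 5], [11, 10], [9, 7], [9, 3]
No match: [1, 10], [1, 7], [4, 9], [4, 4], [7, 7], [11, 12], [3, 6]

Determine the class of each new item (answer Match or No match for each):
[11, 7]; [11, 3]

A rule that fits every label: first > second — true of each 'Match' example, false of each 'No match' one.
Match: [11, 7], since 11 > 7.
Match: [11, 3], since 11 > 3.

Match, Match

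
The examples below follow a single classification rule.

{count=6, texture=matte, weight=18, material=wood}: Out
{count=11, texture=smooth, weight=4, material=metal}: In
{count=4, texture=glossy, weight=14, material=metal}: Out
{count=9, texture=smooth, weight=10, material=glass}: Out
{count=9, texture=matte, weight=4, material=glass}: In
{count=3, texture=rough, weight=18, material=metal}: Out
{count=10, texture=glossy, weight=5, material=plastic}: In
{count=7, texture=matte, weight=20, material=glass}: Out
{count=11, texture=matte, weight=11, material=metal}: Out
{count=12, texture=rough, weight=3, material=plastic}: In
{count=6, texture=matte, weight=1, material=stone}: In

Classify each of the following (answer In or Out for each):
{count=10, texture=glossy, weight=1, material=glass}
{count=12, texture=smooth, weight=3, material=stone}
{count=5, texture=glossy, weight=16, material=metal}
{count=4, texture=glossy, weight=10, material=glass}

Rule: weight ≤ 5. This holds for each 'In' example and fails for each 'Out' one.

In, In, Out, Out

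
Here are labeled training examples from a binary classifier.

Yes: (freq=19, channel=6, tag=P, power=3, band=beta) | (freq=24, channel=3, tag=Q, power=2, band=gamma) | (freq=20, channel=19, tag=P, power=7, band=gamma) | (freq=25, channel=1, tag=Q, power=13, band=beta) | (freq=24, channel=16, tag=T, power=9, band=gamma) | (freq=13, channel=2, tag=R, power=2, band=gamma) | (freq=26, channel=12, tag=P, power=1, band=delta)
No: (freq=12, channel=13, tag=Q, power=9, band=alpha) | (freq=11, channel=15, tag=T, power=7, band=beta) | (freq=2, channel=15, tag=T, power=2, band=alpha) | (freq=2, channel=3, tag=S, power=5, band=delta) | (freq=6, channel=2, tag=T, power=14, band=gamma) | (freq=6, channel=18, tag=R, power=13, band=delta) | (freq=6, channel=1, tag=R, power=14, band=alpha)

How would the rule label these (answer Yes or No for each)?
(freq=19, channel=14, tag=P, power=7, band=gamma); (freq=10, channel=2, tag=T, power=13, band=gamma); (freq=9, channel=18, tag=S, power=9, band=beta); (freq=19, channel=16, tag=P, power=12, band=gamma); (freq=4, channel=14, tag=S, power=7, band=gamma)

Yes, No, No, Yes, No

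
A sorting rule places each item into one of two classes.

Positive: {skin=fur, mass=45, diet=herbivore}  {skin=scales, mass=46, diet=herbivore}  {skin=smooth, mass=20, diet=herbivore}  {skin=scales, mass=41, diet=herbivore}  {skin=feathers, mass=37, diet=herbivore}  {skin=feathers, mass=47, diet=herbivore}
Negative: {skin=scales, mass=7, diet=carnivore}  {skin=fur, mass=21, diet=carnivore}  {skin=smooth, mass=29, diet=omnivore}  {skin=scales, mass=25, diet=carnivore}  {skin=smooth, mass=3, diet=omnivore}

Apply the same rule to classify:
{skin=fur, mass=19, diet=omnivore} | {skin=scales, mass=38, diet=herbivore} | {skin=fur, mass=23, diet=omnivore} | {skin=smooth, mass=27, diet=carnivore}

Looking at the examples, the only property every 'Positive' case has and every 'Negative' case lacks is: diet is herbivore.

Negative, Positive, Negative, Negative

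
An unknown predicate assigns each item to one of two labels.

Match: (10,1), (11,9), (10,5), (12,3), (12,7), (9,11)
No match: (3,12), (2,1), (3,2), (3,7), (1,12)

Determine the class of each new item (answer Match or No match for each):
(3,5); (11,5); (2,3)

No match, Match, No match

All 'Match' examples share one property — first ≥ 5 — and every 'No match' example lacks it.
(3,5): first 3 — doesn't qualify, so No match. (11,5): first 11 — qualifies, so Match. (2,3): first 2 — doesn't qualify, so No match.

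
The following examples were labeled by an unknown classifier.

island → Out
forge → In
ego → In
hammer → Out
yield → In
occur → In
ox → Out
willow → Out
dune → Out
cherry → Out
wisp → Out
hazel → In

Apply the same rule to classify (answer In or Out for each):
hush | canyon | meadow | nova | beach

The rule appears to be: odd length.
hush: length 4, doesn't qualify → Out.
canyon: length 6, doesn't qualify → Out.
meadow: length 6, doesn't qualify → Out.
nova: length 4, doesn't qualify → Out.
beach: length 5, meets the rule → In.

Out, Out, Out, Out, In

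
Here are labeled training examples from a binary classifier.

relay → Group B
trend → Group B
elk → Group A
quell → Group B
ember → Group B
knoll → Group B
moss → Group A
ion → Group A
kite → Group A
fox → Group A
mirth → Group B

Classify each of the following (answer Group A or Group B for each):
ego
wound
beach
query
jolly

Group A, Group B, Group B, Group B, Group B

The pattern is that an item is 'Group A' exactly when: length ≤ 4.
ego: length 3 — has this property, so Group A.
wound: length 5 — does not fit, so Group B.
beach: length 5 — does not fit, so Group B.
query: length 5 — does not fit, so Group B.
jolly: length 5 — does not fit, so Group B.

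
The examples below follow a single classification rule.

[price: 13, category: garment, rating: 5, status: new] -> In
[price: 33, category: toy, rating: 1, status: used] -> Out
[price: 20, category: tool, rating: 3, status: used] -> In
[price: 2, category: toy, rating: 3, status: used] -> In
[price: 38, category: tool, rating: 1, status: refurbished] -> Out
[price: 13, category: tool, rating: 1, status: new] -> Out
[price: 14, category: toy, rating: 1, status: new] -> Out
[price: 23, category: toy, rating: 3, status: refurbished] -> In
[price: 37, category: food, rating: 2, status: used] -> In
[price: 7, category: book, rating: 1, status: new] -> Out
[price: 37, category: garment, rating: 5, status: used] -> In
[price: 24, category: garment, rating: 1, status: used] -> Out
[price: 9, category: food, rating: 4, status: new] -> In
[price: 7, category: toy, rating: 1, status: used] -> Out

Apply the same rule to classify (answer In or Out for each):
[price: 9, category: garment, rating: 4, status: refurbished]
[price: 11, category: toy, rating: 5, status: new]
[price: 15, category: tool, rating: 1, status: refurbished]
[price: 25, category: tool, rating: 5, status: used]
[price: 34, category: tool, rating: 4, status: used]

In, In, Out, In, In

The pattern is that an item is 'In' exactly when: rating ≥ 2.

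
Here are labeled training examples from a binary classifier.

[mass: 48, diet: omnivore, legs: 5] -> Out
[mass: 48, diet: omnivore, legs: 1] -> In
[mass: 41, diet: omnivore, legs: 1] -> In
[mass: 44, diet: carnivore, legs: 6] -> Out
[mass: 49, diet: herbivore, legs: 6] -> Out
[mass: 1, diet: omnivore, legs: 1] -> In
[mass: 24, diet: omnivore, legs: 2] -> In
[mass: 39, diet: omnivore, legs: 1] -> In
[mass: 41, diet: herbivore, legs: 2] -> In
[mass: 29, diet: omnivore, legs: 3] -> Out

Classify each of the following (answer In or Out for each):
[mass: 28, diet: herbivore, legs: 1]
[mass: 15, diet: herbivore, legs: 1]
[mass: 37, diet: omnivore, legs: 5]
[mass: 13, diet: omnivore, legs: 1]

In, In, Out, In

The simplest hypothesis consistent with all the labels is: legs ≤ 2.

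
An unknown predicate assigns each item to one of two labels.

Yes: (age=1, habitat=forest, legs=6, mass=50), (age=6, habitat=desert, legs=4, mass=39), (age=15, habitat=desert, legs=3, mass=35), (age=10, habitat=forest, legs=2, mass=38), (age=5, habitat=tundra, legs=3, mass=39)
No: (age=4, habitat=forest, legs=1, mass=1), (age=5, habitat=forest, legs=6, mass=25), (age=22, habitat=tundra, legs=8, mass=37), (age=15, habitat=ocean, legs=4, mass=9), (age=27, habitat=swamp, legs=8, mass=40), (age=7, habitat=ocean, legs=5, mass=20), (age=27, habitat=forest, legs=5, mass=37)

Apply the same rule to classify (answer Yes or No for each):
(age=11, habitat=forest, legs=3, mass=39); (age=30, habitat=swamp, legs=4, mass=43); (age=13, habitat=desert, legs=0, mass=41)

The simplest hypothesis consistent with all the labels is: mass ≥ 35 AND age ≤ 15.
(age=11, habitat=forest, legs=3, mass=39) — mass = 39, age = 11, hence Yes.
(age=30, habitat=swamp, legs=4, mass=43) — mass = 43, age = 30, hence No.
(age=13, habitat=desert, legs=0, mass=41) — mass = 41, age = 13, hence Yes.

Yes, No, Yes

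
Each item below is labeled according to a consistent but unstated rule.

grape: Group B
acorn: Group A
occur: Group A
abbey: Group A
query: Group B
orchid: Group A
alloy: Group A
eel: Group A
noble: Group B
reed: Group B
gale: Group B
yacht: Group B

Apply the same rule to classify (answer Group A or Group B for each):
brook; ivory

Group B, Group A

Every 'Group A' example satisfies: starts with a vowel. None of the 'Group B' examples do.
brook → starts with 'b' → Group B.
ivory → starts with 'i' → Group A.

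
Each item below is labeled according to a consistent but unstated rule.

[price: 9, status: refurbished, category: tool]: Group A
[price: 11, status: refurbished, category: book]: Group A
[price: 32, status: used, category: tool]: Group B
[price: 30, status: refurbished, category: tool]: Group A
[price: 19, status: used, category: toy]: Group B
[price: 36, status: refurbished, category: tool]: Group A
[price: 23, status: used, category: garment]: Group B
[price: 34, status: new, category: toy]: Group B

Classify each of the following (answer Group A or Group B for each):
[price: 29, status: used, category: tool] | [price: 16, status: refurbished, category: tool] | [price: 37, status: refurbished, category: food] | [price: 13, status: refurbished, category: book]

All 'Group A' examples share one property — status is refurbished — and every 'Group B' example lacks it.

Group B, Group A, Group A, Group A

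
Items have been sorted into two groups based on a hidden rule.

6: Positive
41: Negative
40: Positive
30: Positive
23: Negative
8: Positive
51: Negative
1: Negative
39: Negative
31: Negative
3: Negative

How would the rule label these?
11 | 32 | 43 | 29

All 'Positive' examples share one property — even — and every 'Negative' example lacks it.
11: 11 is odd, lacks this property → Negative. 32: 32 is even, matches → Positive. 43: 43 is odd, lacks this property → Negative. 29: 29 is odd, lacks this property → Negative.

Negative, Positive, Negative, Negative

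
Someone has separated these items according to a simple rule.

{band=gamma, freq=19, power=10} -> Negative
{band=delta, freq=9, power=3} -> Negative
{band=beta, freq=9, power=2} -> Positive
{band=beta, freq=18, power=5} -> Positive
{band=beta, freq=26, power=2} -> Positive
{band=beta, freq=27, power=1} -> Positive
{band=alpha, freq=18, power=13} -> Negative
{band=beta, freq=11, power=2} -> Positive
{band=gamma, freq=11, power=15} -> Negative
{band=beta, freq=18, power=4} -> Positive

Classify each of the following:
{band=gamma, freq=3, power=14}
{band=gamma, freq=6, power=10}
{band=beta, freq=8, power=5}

Negative, Negative, Positive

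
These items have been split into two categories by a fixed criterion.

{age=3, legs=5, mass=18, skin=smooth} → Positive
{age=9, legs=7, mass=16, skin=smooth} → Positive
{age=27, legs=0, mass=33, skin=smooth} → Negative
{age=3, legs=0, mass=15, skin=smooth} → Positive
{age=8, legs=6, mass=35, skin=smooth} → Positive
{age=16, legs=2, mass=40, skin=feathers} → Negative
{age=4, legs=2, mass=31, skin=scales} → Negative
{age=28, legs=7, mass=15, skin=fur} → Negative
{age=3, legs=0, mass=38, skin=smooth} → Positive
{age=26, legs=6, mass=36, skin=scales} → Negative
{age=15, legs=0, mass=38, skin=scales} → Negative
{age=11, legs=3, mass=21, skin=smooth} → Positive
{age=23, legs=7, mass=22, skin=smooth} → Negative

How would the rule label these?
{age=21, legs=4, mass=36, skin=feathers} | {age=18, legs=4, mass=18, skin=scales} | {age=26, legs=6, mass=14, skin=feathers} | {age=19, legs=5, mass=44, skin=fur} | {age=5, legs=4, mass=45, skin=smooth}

Negative, Negative, Negative, Negative, Positive

A rule that fits every label: skin is smooth AND age ≤ 11 — true of each 'Positive' example, false of each 'Negative' one.
{age=21, legs=4, mass=36, skin=feathers} — skin is feathers, age = 21, hence Negative. {age=18, legs=4, mass=18, skin=scales} — skin is scales, age = 18, hence Negative. {age=26, legs=6, mass=14, skin=feathers} — skin is feathers, age = 26, hence Negative. {age=19, legs=5, mass=44, skin=fur} — skin is fur, age = 19, hence Negative. {age=5, legs=4, mass=45, skin=smooth} — skin is smooth, age = 5, hence Positive.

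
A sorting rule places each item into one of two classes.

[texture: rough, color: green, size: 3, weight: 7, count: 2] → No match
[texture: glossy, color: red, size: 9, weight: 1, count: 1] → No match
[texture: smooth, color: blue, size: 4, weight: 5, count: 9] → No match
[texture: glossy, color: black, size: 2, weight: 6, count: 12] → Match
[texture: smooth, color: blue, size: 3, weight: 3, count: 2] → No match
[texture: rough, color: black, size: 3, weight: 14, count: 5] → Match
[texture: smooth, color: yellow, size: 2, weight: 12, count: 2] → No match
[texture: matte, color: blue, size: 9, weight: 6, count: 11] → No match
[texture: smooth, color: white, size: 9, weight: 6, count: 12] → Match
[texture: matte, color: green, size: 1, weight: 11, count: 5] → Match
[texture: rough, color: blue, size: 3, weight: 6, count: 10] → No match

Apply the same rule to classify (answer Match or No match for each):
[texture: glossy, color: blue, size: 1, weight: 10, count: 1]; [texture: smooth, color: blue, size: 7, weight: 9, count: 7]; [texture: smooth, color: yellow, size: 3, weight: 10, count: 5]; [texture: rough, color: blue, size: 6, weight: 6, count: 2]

No match, No match, Match, No match

The simplest hypothesis consistent with all the labels is: count = 5 OR count = 12.
[texture: glossy, color: blue, size: 1, weight: 10, count: 1]: count = 1 — doesn't qualify, so No match. [texture: smooth, color: blue, size: 7, weight: 9, count: 7]: count = 7 — doesn't qualify, so No match. [texture: smooth, color: yellow, size: 3, weight: 10, count: 5]: count = 5 — checks out, so Match. [texture: rough, color: blue, size: 6, weight: 6, count: 2]: count = 2 — doesn't qualify, so No match.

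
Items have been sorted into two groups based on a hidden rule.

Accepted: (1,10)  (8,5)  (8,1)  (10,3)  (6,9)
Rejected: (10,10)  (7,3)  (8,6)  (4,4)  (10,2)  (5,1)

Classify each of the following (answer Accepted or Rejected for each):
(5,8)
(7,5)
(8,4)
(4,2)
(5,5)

Accepted, Rejected, Rejected, Rejected, Rejected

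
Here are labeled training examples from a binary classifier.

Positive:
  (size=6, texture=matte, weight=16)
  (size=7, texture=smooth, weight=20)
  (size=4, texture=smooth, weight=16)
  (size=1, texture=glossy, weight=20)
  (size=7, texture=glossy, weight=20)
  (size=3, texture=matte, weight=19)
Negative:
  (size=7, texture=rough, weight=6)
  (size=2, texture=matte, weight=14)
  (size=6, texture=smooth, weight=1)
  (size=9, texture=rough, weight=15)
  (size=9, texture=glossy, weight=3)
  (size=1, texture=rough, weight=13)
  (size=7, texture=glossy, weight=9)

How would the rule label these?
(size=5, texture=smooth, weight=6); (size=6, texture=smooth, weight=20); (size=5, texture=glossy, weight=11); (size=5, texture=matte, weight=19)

Negative, Positive, Negative, Positive

The distinguishing property — weight ≥ 16 — holds for all the 'Positive' cases and none of the 'Negative' cases.
(size=5, texture=smooth, weight=6): Negative (weight = 6). (size=6, texture=smooth, weight=20): Positive (weight = 20). (size=5, texture=glossy, weight=11): Negative (weight = 11). (size=5, texture=matte, weight=19): Positive (weight = 19).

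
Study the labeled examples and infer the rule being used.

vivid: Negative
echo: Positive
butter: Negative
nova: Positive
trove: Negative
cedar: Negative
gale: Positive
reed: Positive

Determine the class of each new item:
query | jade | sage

Negative, Positive, Positive

'Positive' ⟺ length 4.
query: length 5, does not pass → Negative.
jade: length 4, matches → Positive.
sage: length 4, matches → Positive.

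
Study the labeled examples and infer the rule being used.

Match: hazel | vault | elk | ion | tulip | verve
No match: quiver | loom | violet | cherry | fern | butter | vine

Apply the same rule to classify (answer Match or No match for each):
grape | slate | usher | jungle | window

Checking candidate rules against both groups, what survives is: odd length.

Match, Match, Match, No match, No match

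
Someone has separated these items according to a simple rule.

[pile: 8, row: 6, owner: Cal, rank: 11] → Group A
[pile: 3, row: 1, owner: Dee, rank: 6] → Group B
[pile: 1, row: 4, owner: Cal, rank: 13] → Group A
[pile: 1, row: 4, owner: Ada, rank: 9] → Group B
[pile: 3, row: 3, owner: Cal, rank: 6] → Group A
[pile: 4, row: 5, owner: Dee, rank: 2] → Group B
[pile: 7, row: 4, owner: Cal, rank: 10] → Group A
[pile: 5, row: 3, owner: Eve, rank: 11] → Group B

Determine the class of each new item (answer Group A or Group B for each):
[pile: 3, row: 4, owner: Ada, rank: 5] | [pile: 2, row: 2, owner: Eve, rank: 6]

'Group A' ⟺ owner is Cal.
[pile: 3, row: 4, owner: Ada, rank: 5]: Group B (owner is Ada).
[pile: 2, row: 2, owner: Eve, rank: 6]: Group B (owner is Eve).

Group B, Group B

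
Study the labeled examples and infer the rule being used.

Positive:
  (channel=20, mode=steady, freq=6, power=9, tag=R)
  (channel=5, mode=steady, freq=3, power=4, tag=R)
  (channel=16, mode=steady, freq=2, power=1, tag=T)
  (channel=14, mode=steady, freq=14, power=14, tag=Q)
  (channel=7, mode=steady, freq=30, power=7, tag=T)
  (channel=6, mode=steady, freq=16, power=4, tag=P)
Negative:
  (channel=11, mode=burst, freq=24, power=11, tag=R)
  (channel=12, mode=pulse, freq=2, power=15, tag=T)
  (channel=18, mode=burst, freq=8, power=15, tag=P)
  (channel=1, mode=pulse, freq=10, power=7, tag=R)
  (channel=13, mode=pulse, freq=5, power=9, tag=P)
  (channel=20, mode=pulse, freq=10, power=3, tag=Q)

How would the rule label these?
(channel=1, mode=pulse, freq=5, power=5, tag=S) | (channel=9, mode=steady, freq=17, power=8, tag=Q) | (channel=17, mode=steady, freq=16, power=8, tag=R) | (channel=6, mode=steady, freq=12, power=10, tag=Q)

Negative, Positive, Positive, Positive

Comparing the two groups points to one rule — mode is steady.
(channel=1, mode=pulse, freq=5, power=5, tag=S): Negative (mode is pulse). (channel=9, mode=steady, freq=17, power=8, tag=Q): Positive (mode is steady). (channel=17, mode=steady, freq=16, power=8, tag=R): Positive (mode is steady). (channel=6, mode=steady, freq=12, power=10, tag=Q): Positive (mode is steady).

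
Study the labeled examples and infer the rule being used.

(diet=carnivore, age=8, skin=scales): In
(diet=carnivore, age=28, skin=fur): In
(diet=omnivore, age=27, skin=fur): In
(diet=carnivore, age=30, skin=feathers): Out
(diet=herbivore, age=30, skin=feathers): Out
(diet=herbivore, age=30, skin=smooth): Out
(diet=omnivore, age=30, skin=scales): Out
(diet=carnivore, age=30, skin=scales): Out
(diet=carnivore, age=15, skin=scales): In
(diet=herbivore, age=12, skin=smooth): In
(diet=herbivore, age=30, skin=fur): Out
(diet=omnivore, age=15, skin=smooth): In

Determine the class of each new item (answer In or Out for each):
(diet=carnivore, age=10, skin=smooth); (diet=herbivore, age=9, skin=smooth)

The simplest hypothesis consistent with all the labels is: age ≤ 28.
(diet=carnivore, age=10, skin=smooth): In (age = 10). (diet=herbivore, age=9, skin=smooth): In (age = 9).

In, In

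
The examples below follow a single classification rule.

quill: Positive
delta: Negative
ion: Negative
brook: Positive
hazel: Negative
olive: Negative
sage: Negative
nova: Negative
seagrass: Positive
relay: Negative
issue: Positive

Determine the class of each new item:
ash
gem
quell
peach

Negative, Negative, Positive, Negative

A rule that fits every label: has a double letter — true of each 'Positive' example, false of each 'Negative' one.
ash: no doubled letter, does not fit → Negative.
gem: no doubled letter, does not fit → Negative.
quell: 'll' doubled, fits → Positive.
peach: no doubled letter, does not fit → Negative.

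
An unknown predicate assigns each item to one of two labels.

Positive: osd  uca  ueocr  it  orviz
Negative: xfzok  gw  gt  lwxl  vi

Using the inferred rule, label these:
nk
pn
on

The distinguishing property — starts with a vowel — holds for all the 'Positive' cases and none of the 'Negative' cases.
nk: starts with 'n' — lacks this property, so Negative.
pn: starts with 'p' — lacks this property, so Negative.
on: starts with 'o' — passes, so Positive.

Negative, Negative, Positive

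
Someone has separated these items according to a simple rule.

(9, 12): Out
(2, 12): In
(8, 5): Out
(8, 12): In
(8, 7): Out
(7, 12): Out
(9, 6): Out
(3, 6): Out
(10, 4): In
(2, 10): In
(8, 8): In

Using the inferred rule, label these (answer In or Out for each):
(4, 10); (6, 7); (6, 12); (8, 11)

In, Out, In, Out

The classifier is using: sum is even.
(4, 10): 4+10 = 14, matches → In. (6, 7): 6+7 = 13, fails this test → Out. (6, 12): 6+12 = 18, matches → In. (8, 11): 8+11 = 19, fails this test → Out.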